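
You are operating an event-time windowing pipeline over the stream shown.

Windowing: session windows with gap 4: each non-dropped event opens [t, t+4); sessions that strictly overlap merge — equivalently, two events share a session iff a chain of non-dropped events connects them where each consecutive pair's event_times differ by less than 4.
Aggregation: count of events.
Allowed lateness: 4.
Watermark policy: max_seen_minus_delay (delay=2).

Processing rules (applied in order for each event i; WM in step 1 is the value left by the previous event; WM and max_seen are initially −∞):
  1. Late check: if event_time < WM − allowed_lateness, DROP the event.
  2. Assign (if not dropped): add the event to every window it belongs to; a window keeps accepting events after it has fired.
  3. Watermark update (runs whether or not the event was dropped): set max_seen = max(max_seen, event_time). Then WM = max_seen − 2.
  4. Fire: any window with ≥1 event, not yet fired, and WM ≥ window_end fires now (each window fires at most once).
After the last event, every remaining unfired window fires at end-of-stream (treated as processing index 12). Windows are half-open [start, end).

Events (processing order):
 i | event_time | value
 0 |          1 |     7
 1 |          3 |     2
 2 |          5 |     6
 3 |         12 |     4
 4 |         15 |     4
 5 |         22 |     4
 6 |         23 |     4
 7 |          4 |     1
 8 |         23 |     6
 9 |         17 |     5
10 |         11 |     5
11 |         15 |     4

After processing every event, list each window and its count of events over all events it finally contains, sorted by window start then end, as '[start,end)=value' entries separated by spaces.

[1,9)=3 [12,21)=3 [22,27)=3

i=0 t=1 v=7: → [1,5); WM=-1
i=1 t=3 v=2: → [1,7); WM=1
i=2 t=5 v=6: → [1,9); WM=3
i=3 t=12 v=4: → [12,16); WM=10
i=4 t=15 v=4: → [12,19); WM=13
i=5 t=22 v=4: → [22,26); WM=20
i=6 t=23 v=4: → [22,27); WM=21
i=7 t=4 v=1: DROP (t<21-4); WM=21
i=8 t=23 v=6: → [22,27); WM=21
i=9 t=17 v=5: → [12,21); WM=21
i=10 t=11 v=5: DROP (t<21-4); WM=21
i=11 t=15 v=4: DROP (t<21-4); WM=21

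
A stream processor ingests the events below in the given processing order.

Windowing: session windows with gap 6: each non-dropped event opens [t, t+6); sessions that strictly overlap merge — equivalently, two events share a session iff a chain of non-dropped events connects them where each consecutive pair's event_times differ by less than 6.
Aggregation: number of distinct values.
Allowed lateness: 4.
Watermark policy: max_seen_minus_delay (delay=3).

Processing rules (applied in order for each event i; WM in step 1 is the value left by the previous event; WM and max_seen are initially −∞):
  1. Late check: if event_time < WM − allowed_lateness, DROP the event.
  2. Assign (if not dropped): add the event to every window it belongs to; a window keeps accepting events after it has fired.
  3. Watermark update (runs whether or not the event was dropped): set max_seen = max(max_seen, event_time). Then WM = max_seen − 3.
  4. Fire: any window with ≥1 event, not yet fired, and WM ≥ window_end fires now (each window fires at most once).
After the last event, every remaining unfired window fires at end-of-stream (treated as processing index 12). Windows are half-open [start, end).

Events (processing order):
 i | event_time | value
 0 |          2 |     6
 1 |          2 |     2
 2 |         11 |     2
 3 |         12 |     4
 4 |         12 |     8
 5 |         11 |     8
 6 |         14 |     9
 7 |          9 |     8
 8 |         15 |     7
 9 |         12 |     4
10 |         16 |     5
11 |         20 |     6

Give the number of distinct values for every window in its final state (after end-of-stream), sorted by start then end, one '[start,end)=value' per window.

[2,8)=2 [9,26)=7

i=0 t=2 v=6: → [2,8); WM=-1
i=1 t=2 v=2: → [2,8); WM=-1
i=2 t=11 v=2: → [11,17); WM=8
i=3 t=12 v=4: → [11,18); WM=9
i=4 t=12 v=8: → [11,18); WM=9
i=5 t=11 v=8: → [11,18); WM=9
i=6 t=14 v=9: → [11,20); WM=11
i=7 t=9 v=8: → [9,20); WM=11
i=8 t=15 v=7: → [9,21); WM=12
i=9 t=12 v=4: → [9,21); WM=12
i=10 t=16 v=5: → [9,22); WM=13
i=11 t=20 v=6: → [9,26); WM=17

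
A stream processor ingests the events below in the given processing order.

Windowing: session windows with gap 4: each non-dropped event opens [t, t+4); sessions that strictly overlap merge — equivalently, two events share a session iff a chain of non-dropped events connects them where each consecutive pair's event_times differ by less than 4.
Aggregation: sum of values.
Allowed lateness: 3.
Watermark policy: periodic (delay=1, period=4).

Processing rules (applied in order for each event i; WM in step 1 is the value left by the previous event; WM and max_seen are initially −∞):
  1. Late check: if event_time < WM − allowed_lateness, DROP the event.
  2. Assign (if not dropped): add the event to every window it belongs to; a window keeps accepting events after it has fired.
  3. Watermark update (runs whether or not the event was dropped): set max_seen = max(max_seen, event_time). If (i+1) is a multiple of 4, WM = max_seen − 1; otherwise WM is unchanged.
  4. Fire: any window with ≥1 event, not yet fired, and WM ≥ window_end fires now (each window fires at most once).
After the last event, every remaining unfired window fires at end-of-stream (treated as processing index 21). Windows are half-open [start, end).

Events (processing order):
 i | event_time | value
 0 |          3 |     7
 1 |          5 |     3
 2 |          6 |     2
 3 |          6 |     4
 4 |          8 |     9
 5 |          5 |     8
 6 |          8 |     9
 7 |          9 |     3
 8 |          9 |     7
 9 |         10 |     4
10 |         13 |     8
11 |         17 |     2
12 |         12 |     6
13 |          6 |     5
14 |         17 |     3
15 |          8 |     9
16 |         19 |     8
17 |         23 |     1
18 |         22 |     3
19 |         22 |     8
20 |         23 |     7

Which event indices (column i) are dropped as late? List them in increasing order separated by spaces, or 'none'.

12 13 15

i=0 t=3 v=7: → [3,7); WM=−∞
i=1 t=5 v=3: → [3,9); WM=−∞
i=2 t=6 v=2: → [3,10); WM=−∞
i=3 t=6 v=4: → [3,10); WM=5
i=4 t=8 v=9: → [3,12); WM=5
i=5 t=5 v=8: → [3,12); WM=5
i=6 t=8 v=9: → [3,12); WM=5
i=7 t=9 v=3: → [3,13); WM=8
i=8 t=9 v=7: → [3,13); WM=8
i=9 t=10 v=4: → [3,14); WM=8
i=10 t=13 v=8: → [3,17); WM=8
i=11 t=17 v=2: → [17,21); WM=16
i=12 t=12 v=6: DROP (t<16-3); WM=16
i=13 t=6 v=5: DROP (t<16-3); WM=16
i=14 t=17 v=3: → [17,21); WM=16
i=15 t=8 v=9: DROP (t<16-3); WM=16
i=16 t=19 v=8: → [17,23); WM=16
i=17 t=23 v=1: → [23,27); WM=16
i=18 t=22 v=3: → [17,27); WM=16
i=19 t=22 v=8: → [17,27); WM=22
i=20 t=23 v=7: → [17,27); WM=22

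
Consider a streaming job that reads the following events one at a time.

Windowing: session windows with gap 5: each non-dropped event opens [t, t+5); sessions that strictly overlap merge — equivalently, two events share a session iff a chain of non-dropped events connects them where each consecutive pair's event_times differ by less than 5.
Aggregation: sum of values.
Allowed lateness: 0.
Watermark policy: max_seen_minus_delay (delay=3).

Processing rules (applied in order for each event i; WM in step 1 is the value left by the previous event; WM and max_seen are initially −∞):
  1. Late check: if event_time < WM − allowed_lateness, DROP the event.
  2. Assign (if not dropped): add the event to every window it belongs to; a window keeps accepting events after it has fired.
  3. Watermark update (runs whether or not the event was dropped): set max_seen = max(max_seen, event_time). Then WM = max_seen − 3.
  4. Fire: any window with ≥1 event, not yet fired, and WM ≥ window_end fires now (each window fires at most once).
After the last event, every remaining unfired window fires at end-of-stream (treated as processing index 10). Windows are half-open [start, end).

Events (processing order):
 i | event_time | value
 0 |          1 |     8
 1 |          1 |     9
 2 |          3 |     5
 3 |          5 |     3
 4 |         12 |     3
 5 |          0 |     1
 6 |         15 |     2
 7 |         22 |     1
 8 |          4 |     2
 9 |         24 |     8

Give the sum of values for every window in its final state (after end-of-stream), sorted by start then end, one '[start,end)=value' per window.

i=0 t=1 v=8: → [1,6); WM=-2
i=1 t=1 v=9: → [1,6); WM=-2
i=2 t=3 v=5: → [1,8); WM=0
i=3 t=5 v=3: → [1,10); WM=2
i=4 t=12 v=3: → [12,17); WM=9
i=5 t=0 v=1: DROP (t<9-0); WM=9
i=6 t=15 v=2: → [12,20); WM=12
i=7 t=22 v=1: → [22,27); WM=19
i=8 t=4 v=2: DROP (t<19-0); WM=19
i=9 t=24 v=8: → [22,29); WM=21

[1,10)=25 [12,20)=5 [22,29)=9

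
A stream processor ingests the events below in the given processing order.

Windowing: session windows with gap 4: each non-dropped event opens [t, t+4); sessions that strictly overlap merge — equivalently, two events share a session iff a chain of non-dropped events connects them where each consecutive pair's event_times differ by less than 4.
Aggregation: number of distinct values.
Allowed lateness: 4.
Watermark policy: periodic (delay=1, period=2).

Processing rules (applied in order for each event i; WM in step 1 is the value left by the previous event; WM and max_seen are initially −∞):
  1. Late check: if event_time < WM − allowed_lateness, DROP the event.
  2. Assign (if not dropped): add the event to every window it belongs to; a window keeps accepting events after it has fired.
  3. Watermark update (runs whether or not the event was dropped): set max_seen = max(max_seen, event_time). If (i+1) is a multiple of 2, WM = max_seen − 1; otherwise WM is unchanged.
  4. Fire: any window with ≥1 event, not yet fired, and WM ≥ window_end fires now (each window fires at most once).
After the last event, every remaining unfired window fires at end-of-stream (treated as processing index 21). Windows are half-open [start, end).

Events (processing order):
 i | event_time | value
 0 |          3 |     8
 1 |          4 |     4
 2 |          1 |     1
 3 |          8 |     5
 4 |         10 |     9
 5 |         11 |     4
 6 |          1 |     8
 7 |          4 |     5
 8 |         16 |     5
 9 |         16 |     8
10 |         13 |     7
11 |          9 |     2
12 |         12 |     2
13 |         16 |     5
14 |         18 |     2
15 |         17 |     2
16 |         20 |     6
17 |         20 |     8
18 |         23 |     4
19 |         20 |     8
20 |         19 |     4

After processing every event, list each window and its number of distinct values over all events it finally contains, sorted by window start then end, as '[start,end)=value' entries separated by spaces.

i=0 t=3 v=8: → [3,7); WM=−∞
i=1 t=4 v=4: → [3,8); WM=3
i=2 t=1 v=1: → [1,8); WM=3
i=3 t=8 v=5: → [8,12); WM=7
i=4 t=10 v=9: → [8,14); WM=7
i=5 t=11 v=4: → [8,15); WM=10
i=6 t=1 v=8: DROP (t<10-4); WM=10
i=7 t=4 v=5: DROP (t<10-4); WM=10
i=8 t=16 v=5: → [16,20); WM=10
i=9 t=16 v=8: → [16,20); WM=15
i=10 t=13 v=7: → [8,20); WM=15
i=11 t=9 v=2: DROP (t<15-4); WM=15
i=12 t=12 v=2: → [8,20); WM=15
i=13 t=16 v=5: → [8,20); WM=15
i=14 t=18 v=2: → [8,22); WM=15
i=15 t=17 v=2: → [8,22); WM=17
i=16 t=20 v=6: → [8,24); WM=17
i=17 t=20 v=8: → [8,24); WM=19
i=18 t=23 v=4: → [8,27); WM=19
i=19 t=20 v=8: → [8,27); WM=22
i=20 t=19 v=4: → [8,27); WM=22

[1,8)=3 [8,27)=7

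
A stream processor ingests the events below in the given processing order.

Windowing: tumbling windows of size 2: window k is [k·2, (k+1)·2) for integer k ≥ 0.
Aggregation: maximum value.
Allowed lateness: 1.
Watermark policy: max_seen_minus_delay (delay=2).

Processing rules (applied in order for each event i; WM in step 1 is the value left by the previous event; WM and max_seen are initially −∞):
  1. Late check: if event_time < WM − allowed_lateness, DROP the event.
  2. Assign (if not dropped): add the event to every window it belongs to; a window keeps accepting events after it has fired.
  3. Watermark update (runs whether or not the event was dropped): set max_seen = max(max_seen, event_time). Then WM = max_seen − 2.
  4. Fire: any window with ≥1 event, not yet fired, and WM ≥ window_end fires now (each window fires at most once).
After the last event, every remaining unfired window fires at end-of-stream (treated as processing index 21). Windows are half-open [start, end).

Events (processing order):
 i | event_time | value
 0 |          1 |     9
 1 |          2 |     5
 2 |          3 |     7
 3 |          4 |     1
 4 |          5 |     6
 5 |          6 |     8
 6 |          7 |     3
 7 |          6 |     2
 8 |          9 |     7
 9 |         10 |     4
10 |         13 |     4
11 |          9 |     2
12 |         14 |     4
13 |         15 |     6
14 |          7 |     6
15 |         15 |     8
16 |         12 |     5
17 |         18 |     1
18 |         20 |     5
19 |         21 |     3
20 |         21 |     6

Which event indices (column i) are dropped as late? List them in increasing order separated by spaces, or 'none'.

i=0 t=1 v=9: → [0,2); WM=-1
i=1 t=2 v=5: → [2,4); WM=0
i=2 t=3 v=7: → [2,4); WM=1
i=3 t=4 v=1: → [4,6); WM=2; [0,2) fires=9
i=4 t=5 v=6: → [4,6); WM=3
i=5 t=6 v=8: → [6,8); WM=4; [2,4) fires=7
i=6 t=7 v=3: → [6,8); WM=5
i=7 t=6 v=2: → [6,8); WM=5
i=8 t=9 v=7: → [8,10); WM=7; [4,6) fires=6
i=9 t=10 v=4: → [10,12); WM=8; [6,8) fires=8
i=10 t=13 v=4: → [12,14); WM=11; [8,10) fires=7
i=11 t=9 v=2: DROP (t<11-1); WM=11
i=12 t=14 v=4: → [14,16); WM=12; [10,12) fires=4
i=13 t=15 v=6: → [14,16); WM=13
i=14 t=7 v=6: DROP (t<13-1); WM=13
i=15 t=15 v=8: → [14,16); WM=13
i=16 t=12 v=5: → [12,14); WM=13
i=17 t=18 v=1: → [18,20); WM=16; [12,14) fires=5 [14,16) fires=8
i=18 t=20 v=5: → [20,22); WM=18
i=19 t=21 v=3: → [20,22); WM=19
i=20 t=21 v=6: → [20,22); WM=19

11 14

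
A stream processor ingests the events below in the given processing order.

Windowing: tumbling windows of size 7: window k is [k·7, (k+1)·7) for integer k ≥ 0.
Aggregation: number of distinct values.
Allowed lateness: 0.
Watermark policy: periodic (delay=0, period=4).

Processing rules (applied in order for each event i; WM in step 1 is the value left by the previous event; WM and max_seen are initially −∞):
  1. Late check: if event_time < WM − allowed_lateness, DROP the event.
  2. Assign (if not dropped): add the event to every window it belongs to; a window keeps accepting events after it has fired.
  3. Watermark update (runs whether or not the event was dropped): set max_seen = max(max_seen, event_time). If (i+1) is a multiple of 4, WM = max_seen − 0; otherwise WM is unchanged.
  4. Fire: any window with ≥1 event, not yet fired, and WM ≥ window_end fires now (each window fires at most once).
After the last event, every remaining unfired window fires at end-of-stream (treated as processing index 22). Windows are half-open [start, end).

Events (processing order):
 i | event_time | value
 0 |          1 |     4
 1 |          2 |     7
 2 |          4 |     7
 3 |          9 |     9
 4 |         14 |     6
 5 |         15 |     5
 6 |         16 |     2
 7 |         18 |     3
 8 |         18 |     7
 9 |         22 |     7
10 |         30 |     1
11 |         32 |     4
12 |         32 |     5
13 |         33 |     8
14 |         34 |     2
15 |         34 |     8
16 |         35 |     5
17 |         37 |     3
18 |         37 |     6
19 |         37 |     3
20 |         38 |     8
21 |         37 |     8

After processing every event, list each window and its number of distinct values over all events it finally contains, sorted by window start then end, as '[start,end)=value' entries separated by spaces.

i=0 t=1 v=4: → [0,7); WM=−∞
i=1 t=2 v=7: → [0,7); WM=−∞
i=2 t=4 v=7: → [0,7); WM=−∞
i=3 t=9 v=9: → [7,14); WM=9; [0,7) fires=2
i=4 t=14 v=6: → [14,21); WM=9
i=5 t=15 v=5: → [14,21); WM=9
i=6 t=16 v=2: → [14,21); WM=9
i=7 t=18 v=3: → [14,21); WM=18; [7,14) fires=1
i=8 t=18 v=7: → [14,21); WM=18
i=9 t=22 v=7: → [21,28); WM=18
i=10 t=30 v=1: → [28,35); WM=18
i=11 t=32 v=4: → [28,35); WM=32; [14,21) fires=5 [21,28) fires=1
i=12 t=32 v=5: → [28,35); WM=32
i=13 t=33 v=8: → [28,35); WM=32
i=14 t=34 v=2: → [28,35); WM=32
i=15 t=34 v=8: → [28,35); WM=34
i=16 t=35 v=5: → [35,42); WM=34
i=17 t=37 v=3: → [35,42); WM=34
i=18 t=37 v=6: → [35,42); WM=34
i=19 t=37 v=3: → [35,42); WM=37; [28,35) fires=5
i=20 t=38 v=8: → [35,42); WM=37
i=21 t=37 v=8: → [35,42); WM=37

[0,7)=2 [7,14)=1 [14,21)=5 [21,28)=1 [28,35)=5 [35,42)=4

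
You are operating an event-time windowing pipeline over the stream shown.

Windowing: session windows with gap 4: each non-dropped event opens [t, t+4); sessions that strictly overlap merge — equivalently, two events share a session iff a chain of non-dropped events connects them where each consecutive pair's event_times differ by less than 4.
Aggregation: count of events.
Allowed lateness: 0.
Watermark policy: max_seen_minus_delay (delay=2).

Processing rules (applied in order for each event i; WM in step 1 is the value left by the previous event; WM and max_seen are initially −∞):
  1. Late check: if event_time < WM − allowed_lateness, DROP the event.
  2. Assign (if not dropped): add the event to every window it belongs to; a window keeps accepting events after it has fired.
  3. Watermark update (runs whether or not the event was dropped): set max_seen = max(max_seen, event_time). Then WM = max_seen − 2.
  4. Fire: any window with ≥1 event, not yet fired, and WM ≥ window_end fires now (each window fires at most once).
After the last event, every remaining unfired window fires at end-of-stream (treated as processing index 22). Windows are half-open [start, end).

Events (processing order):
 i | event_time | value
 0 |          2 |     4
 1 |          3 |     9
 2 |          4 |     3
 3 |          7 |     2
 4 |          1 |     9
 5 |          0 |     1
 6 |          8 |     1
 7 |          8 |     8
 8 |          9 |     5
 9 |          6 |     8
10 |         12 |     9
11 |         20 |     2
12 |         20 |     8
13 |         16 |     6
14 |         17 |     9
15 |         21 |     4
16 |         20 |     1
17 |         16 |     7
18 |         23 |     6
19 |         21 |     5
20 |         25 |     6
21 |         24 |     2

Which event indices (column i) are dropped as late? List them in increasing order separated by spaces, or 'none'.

i=0 t=2 v=4: → [2,6); WM=0
i=1 t=3 v=9: → [2,7); WM=1
i=2 t=4 v=3: → [2,8); WM=2
i=3 t=7 v=2: → [2,11); WM=5
i=4 t=1 v=9: DROP (t<5-0); WM=5
i=5 t=0 v=1: DROP (t<5-0); WM=5
i=6 t=8 v=1: → [2,12); WM=6
i=7 t=8 v=8: → [2,12); WM=6
i=8 t=9 v=5: → [2,13); WM=7
i=9 t=6 v=8: DROP (t<7-0); WM=7
i=10 t=12 v=9: → [2,16); WM=10
i=11 t=20 v=2: → [20,24); WM=18
i=12 t=20 v=8: → [20,24); WM=18
i=13 t=16 v=6: DROP (t<18-0); WM=18
i=14 t=17 v=9: DROP (t<18-0); WM=18
i=15 t=21 v=4: → [20,25); WM=19
i=16 t=20 v=1: → [20,25); WM=19
i=17 t=16 v=7: DROP (t<19-0); WM=19
i=18 t=23 v=6: → [20,27); WM=21
i=19 t=21 v=5: → [20,27); WM=21
i=20 t=25 v=6: → [20,29); WM=23
i=21 t=24 v=2: → [20,29); WM=23

4 5 9 13 14 17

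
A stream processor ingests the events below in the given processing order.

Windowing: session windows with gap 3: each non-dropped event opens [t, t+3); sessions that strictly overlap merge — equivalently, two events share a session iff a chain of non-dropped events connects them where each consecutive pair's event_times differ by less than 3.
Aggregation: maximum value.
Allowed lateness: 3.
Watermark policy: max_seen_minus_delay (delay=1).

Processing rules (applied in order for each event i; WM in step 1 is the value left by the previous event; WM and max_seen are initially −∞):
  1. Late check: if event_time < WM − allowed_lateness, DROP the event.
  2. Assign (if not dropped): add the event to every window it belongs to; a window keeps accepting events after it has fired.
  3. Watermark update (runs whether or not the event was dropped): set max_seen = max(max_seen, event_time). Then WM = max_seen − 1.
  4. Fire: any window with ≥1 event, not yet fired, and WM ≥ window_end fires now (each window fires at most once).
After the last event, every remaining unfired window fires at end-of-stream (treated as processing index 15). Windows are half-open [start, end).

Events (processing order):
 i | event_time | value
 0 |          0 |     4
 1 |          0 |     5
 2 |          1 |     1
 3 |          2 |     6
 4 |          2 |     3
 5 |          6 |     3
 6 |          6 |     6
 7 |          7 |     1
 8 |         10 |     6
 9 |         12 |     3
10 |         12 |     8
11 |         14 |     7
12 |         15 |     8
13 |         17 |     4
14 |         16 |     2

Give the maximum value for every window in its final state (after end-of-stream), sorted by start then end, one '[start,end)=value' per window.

[0,5)=6 [6,10)=6 [10,20)=8

i=0 t=0 v=4: → [0,3); WM=-1
i=1 t=0 v=5: → [0,3); WM=-1
i=2 t=1 v=1: → [0,4); WM=0
i=3 t=2 v=6: → [0,5); WM=1
i=4 t=2 v=3: → [0,5); WM=1
i=5 t=6 v=3: → [6,9); WM=5
i=6 t=6 v=6: → [6,9); WM=5
i=7 t=7 v=1: → [6,10); WM=6
i=8 t=10 v=6: → [10,13); WM=9
i=9 t=12 v=3: → [10,15); WM=11
i=10 t=12 v=8: → [10,15); WM=11
i=11 t=14 v=7: → [10,17); WM=13
i=12 t=15 v=8: → [10,18); WM=14
i=13 t=17 v=4: → [10,20); WM=16
i=14 t=16 v=2: → [10,20); WM=16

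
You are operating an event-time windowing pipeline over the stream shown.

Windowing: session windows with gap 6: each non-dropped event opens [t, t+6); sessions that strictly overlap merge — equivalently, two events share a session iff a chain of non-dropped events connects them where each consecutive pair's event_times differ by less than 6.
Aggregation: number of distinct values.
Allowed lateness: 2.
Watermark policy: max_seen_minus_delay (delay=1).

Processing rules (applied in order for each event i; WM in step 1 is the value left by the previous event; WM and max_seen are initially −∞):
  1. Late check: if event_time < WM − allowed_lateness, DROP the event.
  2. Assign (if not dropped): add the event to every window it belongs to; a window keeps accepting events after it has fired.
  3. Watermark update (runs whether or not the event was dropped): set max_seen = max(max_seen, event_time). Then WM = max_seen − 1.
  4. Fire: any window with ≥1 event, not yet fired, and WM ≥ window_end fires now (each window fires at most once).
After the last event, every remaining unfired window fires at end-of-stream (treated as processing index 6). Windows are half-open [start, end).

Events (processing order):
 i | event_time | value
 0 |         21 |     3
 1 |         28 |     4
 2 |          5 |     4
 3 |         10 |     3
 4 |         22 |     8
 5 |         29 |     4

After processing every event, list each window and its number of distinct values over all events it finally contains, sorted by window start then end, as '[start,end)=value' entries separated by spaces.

[21,27)=1 [28,35)=1

i=0 t=21 v=3: → [21,27); WM=20
i=1 t=28 v=4: → [28,34); WM=27
i=2 t=5 v=4: DROP (t<27-2); WM=27
i=3 t=10 v=3: DROP (t<27-2); WM=27
i=4 t=22 v=8: DROP (t<27-2); WM=27
i=5 t=29 v=4: → [28,35); WM=28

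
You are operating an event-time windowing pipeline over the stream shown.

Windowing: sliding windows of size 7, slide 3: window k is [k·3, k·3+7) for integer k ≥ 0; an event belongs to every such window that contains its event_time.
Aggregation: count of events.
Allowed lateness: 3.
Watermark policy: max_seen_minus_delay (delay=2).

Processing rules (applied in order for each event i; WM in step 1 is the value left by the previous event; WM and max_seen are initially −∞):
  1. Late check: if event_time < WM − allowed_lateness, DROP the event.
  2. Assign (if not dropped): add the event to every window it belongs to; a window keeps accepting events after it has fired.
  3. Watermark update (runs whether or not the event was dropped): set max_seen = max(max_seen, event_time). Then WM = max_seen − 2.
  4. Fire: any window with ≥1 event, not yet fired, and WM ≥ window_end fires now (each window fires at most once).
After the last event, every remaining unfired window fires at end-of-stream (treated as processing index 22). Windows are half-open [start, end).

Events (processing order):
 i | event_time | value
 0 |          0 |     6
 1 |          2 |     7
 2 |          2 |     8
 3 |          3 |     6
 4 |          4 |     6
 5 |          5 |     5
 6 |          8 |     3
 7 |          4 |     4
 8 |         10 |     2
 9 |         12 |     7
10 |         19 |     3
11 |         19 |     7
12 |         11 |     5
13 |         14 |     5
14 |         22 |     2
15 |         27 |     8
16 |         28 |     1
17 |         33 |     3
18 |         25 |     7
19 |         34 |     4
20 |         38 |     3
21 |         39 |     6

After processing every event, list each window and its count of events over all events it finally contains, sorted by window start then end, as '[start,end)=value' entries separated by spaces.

[0,7)=7 [3,10)=5 [6,13)=3 [9,16)=3 [12,19)=2 [15,22)=2 [18,25)=3 [21,28)=2 [24,31)=2 [27,34)=3 [30,37)=2 [33,40)=4 [36,43)=2 [39,46)=1

i=0 t=0 v=6: → [0,7); WM=-2
i=1 t=2 v=7: → [0,7); WM=0
i=2 t=2 v=8: → [0,7); WM=0
i=3 t=3 v=6: → [3,10),[0,7); WM=1
i=4 t=4 v=6: → [3,10),[0,7); WM=2
i=5 t=5 v=5: → [3,10),[0,7); WM=3
i=6 t=8 v=3: → [6,13),[3,10); WM=6
i=7 t=4 v=4: → [3,10),[0,7); WM=6
i=8 t=10 v=2: → [9,16),[6,13); WM=8; [0,7) fires=7
i=9 t=12 v=7: → [12,19),[9,16),[6,13); WM=10; [3,10) fires=5
i=10 t=19 v=3: → [18,25),[15,22); WM=17; [6,13) fires=3 [9,16) fires=2
i=11 t=19 v=7: → [18,25),[15,22); WM=17
i=12 t=11 v=5: DROP (t<17-3); WM=17
i=13 t=14 v=5: → [12,19),[9,16); WM=17
i=14 t=22 v=2: → [21,28),[18,25); WM=20; [12,19) fires=2
i=15 t=27 v=8: → [27,34),[24,31),[21,28); WM=25; [15,22) fires=2 [18,25) fires=3
i=16 t=28 v=1: → [27,34),[24,31); WM=26
i=17 t=33 v=3: → [33,40),[30,37),[27,34); WM=31; [21,28) fires=2 [24,31) fires=2
i=18 t=25 v=7: DROP (t<31-3); WM=31
i=19 t=34 v=4: → [33,40),[30,37); WM=32
i=20 t=38 v=3: → [36,43),[33,40); WM=36; [27,34) fires=3
i=21 t=39 v=6: → [39,46),[36,43),[33,40); WM=37; [30,37) fires=2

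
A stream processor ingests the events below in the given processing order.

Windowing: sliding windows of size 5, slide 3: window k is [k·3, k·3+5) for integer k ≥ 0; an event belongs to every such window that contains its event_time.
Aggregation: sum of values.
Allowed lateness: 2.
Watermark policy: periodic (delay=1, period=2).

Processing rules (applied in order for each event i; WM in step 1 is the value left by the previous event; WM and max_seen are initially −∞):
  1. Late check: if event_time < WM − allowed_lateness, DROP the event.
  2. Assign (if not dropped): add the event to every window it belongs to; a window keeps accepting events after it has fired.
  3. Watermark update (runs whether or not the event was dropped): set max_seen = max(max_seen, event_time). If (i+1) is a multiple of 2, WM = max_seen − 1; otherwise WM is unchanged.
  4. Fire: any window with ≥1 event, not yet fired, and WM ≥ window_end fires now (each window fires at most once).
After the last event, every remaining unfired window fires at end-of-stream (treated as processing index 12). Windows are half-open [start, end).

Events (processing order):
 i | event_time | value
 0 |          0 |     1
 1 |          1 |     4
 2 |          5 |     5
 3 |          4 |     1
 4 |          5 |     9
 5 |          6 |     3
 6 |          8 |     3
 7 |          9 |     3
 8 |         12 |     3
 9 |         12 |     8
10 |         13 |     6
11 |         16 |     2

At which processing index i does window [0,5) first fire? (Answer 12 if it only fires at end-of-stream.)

i=0 t=0 v=1: → [0,5); WM=−∞
i=1 t=1 v=4: → [0,5); WM=0
i=2 t=5 v=5: → [3,8); WM=0
i=3 t=4 v=1: → [3,8),[0,5); WM=4
i=4 t=5 v=9: → [3,8); WM=4
i=5 t=6 v=3: → [6,11),[3,8); WM=5; [0,5) fires=6
i=6 t=8 v=3: → [6,11); WM=5
i=7 t=9 v=3: → [9,14),[6,11); WM=8; [3,8) fires=18
i=8 t=12 v=3: → [12,17),[9,14); WM=8
i=9 t=12 v=8: → [12,17),[9,14); WM=11; [6,11) fires=9
i=10 t=13 v=6: → [12,17),[9,14); WM=11
i=11 t=16 v=2: → [15,20),[12,17); WM=15; [9,14) fires=20

5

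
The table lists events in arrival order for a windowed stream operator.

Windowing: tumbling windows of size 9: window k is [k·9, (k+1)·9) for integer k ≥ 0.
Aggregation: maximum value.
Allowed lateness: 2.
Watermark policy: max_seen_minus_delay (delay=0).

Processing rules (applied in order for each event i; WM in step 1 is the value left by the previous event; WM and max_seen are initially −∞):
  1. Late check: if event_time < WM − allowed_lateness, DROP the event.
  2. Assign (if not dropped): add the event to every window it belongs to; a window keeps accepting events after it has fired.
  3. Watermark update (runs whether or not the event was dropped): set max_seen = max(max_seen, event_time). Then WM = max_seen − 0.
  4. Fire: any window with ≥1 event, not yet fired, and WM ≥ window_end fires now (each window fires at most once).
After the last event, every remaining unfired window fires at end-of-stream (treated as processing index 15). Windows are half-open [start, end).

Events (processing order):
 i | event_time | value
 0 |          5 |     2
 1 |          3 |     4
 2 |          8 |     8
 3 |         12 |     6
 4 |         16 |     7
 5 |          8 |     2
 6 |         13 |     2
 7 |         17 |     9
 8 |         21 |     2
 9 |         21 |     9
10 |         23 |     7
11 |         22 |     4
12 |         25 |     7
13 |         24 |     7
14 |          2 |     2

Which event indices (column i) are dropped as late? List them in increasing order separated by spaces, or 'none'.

5 6 14

i=0 t=5 v=2: → [0,9); WM=5
i=1 t=3 v=4: → [0,9); WM=5
i=2 t=8 v=8: → [0,9); WM=8
i=3 t=12 v=6: → [9,18); WM=12; [0,9) fires=8
i=4 t=16 v=7: → [9,18); WM=16
i=5 t=8 v=2: DROP (t<16-2); WM=16
i=6 t=13 v=2: DROP (t<16-2); WM=16
i=7 t=17 v=9: → [9,18); WM=17
i=8 t=21 v=2: → [18,27); WM=21; [9,18) fires=9
i=9 t=21 v=9: → [18,27); WM=21
i=10 t=23 v=7: → [18,27); WM=23
i=11 t=22 v=4: → [18,27); WM=23
i=12 t=25 v=7: → [18,27); WM=25
i=13 t=24 v=7: → [18,27); WM=25
i=14 t=2 v=2: DROP (t<25-2); WM=25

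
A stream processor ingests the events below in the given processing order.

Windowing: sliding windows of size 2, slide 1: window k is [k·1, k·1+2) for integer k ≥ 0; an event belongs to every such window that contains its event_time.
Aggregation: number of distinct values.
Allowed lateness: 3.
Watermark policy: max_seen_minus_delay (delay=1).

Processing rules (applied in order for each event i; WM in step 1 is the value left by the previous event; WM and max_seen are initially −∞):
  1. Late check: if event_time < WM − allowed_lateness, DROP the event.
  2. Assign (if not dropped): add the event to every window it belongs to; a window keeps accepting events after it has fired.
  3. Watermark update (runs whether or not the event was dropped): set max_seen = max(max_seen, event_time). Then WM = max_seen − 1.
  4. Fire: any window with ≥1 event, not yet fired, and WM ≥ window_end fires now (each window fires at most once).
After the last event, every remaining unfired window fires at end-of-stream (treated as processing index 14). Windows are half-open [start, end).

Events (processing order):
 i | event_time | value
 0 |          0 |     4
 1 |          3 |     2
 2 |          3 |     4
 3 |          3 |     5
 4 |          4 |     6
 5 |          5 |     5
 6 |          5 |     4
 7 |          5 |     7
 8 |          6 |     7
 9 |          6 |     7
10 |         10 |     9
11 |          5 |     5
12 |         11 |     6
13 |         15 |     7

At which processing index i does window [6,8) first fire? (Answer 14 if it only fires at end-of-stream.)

i=0 t=0 v=4: → [0,2); WM=-1
i=1 t=3 v=2: → [3,5),[2,4); WM=2; [0,2) fires=1
i=2 t=3 v=4: → [3,5),[2,4); WM=2
i=3 t=3 v=5: → [3,5),[2,4); WM=2
i=4 t=4 v=6: → [4,6),[3,5); WM=3
i=5 t=5 v=5: → [5,7),[4,6); WM=4; [2,4) fires=3
i=6 t=5 v=4: → [5,7),[4,6); WM=4
i=7 t=5 v=7: → [5,7),[4,6); WM=4
i=8 t=6 v=7: → [6,8),[5,7); WM=5; [3,5) fires=4
i=9 t=6 v=7: → [6,8),[5,7); WM=5
i=10 t=10 v=9: → [10,12),[9,11); WM=9; [4,6) fires=4 [5,7) fires=3 [6,8) fires=1
i=11 t=5 v=5: DROP (t<9-3); WM=9
i=12 t=11 v=6: → [11,13),[10,12); WM=10
i=13 t=15 v=7: → [15,17),[14,16); WM=14; [9,11) fires=1 [10,12) fires=2 [11,13) fires=1

10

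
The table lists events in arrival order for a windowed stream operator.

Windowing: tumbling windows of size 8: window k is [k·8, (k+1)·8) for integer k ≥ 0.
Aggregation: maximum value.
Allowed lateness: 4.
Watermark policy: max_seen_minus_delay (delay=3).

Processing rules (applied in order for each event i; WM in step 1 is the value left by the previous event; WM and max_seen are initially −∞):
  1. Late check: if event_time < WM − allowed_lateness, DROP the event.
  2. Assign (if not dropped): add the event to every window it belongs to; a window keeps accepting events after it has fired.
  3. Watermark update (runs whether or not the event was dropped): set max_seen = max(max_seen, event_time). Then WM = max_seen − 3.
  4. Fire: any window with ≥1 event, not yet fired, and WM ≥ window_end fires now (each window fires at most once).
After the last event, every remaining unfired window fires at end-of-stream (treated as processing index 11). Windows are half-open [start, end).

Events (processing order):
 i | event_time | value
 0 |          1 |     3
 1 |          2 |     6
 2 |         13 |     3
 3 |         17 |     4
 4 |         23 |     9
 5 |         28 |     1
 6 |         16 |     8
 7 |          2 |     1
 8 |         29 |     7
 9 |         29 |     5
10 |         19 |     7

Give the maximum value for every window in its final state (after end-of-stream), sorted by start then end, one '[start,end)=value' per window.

i=0 t=1 v=3: → [0,8); WM=-2
i=1 t=2 v=6: → [0,8); WM=-1
i=2 t=13 v=3: → [8,16); WM=10; [0,8) fires=6
i=3 t=17 v=4: → [16,24); WM=14
i=4 t=23 v=9: → [16,24); WM=20; [8,16) fires=3
i=5 t=28 v=1: → [24,32); WM=25; [16,24) fires=9
i=6 t=16 v=8: DROP (t<25-4); WM=25
i=7 t=2 v=1: DROP (t<25-4); WM=25
i=8 t=29 v=7: → [24,32); WM=26
i=9 t=29 v=5: → [24,32); WM=26
i=10 t=19 v=7: DROP (t<26-4); WM=26

[0,8)=6 [8,16)=3 [16,24)=9 [24,32)=7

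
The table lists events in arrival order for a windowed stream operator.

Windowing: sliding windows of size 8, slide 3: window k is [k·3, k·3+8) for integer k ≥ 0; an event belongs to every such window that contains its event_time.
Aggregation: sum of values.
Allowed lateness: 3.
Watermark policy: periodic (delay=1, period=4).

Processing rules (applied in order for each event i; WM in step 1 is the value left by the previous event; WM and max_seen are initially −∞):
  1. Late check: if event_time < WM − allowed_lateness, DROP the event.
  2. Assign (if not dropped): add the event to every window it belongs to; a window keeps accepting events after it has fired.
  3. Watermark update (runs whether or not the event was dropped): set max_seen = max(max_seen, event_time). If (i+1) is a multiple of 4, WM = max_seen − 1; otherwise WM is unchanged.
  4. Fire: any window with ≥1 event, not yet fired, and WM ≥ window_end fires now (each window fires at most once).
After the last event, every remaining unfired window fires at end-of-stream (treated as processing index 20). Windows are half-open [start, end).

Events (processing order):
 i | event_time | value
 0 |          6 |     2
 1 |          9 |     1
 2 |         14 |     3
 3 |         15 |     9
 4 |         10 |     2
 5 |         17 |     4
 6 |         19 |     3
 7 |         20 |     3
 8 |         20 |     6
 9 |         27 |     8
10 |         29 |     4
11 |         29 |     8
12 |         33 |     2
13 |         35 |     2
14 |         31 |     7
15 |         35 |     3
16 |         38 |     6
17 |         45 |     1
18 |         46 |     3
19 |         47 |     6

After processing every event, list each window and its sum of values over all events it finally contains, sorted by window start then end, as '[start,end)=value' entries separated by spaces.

i=0 t=6 v=2: → [6,14),[3,11),[0,8); WM=−∞
i=1 t=9 v=1: → [9,17),[6,14),[3,11); WM=−∞
i=2 t=14 v=3: → [12,20),[9,17); WM=−∞
i=3 t=15 v=9: → [15,23),[12,20),[9,17); WM=14; [0,8) fires=2 [3,11) fires=3 [6,14) fires=3
i=4 t=10 v=2: DROP (t<14-3); WM=14
i=5 t=17 v=4: → [15,23),[12,20); WM=14
i=6 t=19 v=3: → [18,26),[15,23),[12,20); WM=14
i=7 t=20 v=3: → [18,26),[15,23); WM=19; [9,17) fires=13
i=8 t=20 v=6: → [18,26),[15,23); WM=19
i=9 t=27 v=8: → [27,35),[24,32),[21,29); WM=19
i=10 t=29 v=4: → [27,35),[24,32); WM=19
i=11 t=29 v=8: → [27,35),[24,32); WM=28; [12,20) fires=19 [15,23) fires=25 [18,26) fires=12
i=12 t=33 v=2: → [33,41),[30,38),[27,35); WM=28
i=13 t=35 v=2: → [33,41),[30,38); WM=28
i=14 t=31 v=7: → [30,38),[27,35),[24,32); WM=28
i=15 t=35 v=3: → [33,41),[30,38); WM=34; [21,29) fires=8 [24,32) fires=27
i=16 t=38 v=6: → [36,44),[33,41); WM=34
i=17 t=45 v=1: → [45,53),[42,50),[39,47); WM=34
i=18 t=46 v=3: → [45,53),[42,50),[39,47); WM=34
i=19 t=47 v=6: → [45,53),[42,50); WM=46; [27,35) fires=29 [30,38) fires=14 [33,41) fires=13 [36,44) fires=6

[0,8)=2 [3,11)=3 [6,14)=3 [9,17)=13 [12,20)=19 [15,23)=25 [18,26)=12 [21,29)=8 [24,32)=27 [27,35)=29 [30,38)=14 [33,41)=13 [36,44)=6 [39,47)=4 [42,50)=10 [45,53)=10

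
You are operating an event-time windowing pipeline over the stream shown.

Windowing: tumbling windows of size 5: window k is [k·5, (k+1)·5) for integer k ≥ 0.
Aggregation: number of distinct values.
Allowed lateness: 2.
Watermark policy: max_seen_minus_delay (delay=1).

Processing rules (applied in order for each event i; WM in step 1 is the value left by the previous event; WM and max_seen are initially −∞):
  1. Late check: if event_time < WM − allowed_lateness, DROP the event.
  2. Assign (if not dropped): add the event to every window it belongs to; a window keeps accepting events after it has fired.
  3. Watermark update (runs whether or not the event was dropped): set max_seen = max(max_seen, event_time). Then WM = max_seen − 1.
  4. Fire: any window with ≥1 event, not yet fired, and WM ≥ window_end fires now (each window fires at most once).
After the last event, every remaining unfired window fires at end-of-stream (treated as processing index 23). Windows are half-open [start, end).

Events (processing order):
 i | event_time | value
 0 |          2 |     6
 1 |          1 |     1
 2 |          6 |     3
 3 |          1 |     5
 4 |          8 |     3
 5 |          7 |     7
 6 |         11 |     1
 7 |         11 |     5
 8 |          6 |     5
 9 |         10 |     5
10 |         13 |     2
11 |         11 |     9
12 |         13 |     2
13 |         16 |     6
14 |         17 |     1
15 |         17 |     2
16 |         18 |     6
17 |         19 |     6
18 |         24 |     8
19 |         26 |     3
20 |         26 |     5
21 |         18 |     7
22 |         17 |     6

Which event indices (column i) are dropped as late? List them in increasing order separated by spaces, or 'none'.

3 8 21 22

i=0 t=2 v=6: → [0,5); WM=1
i=1 t=1 v=1: → [0,5); WM=1
i=2 t=6 v=3: → [5,10); WM=5; [0,5) fires=2
i=3 t=1 v=5: DROP (t<5-2); WM=5
i=4 t=8 v=3: → [5,10); WM=7
i=5 t=7 v=7: → [5,10); WM=7
i=6 t=11 v=1: → [10,15); WM=10; [5,10) fires=2
i=7 t=11 v=5: → [10,15); WM=10
i=8 t=6 v=5: DROP (t<10-2); WM=10
i=9 t=10 v=5: → [10,15); WM=10
i=10 t=13 v=2: → [10,15); WM=12
i=11 t=11 v=9: → [10,15); WM=12
i=12 t=13 v=2: → [10,15); WM=12
i=13 t=16 v=6: → [15,20); WM=15; [10,15) fires=4
i=14 t=17 v=1: → [15,20); WM=16
i=15 t=17 v=2: → [15,20); WM=16
i=16 t=18 v=6: → [15,20); WM=17
i=17 t=19 v=6: → [15,20); WM=18
i=18 t=24 v=8: → [20,25); WM=23; [15,20) fires=3
i=19 t=26 v=3: → [25,30); WM=25; [20,25) fires=1
i=20 t=26 v=5: → [25,30); WM=25
i=21 t=18 v=7: DROP (t<25-2); WM=25
i=22 t=17 v=6: DROP (t<25-2); WM=25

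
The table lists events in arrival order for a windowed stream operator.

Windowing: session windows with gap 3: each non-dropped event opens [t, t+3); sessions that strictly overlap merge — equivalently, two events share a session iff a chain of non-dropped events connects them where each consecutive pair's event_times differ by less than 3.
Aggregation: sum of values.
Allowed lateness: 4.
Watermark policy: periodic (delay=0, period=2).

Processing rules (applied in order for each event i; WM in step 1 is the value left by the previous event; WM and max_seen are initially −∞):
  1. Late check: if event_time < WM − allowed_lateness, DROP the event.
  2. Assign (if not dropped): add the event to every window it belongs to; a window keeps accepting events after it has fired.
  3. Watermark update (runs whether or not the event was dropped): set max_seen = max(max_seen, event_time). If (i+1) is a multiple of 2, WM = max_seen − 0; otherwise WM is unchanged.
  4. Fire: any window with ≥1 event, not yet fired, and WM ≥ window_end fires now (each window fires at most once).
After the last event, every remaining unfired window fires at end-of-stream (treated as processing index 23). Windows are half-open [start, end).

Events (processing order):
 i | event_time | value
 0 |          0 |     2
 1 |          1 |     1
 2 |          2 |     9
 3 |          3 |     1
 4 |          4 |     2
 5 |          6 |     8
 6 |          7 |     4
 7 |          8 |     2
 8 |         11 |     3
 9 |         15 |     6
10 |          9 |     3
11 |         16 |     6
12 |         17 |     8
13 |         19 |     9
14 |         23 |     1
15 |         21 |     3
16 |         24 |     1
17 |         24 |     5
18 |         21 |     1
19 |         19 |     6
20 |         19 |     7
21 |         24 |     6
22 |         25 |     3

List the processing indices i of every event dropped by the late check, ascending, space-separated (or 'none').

i=0 t=0 v=2: → [0,3); WM=−∞
i=1 t=1 v=1: → [0,4); WM=1
i=2 t=2 v=9: → [0,5); WM=1
i=3 t=3 v=1: → [0,6); WM=3
i=4 t=4 v=2: → [0,7); WM=3
i=5 t=6 v=8: → [0,9); WM=6
i=6 t=7 v=4: → [0,10); WM=6
i=7 t=8 v=2: → [0,11); WM=8
i=8 t=11 v=3: → [11,14); WM=8
i=9 t=15 v=6: → [15,18); WM=15
i=10 t=9 v=3: DROP (t<15-4); WM=15
i=11 t=16 v=6: → [15,19); WM=16
i=12 t=17 v=8: → [15,20); WM=16
i=13 t=19 v=9: → [15,22); WM=19
i=14 t=23 v=1: → [23,26); WM=19
i=15 t=21 v=3: → [15,26); WM=23
i=16 t=24 v=1: → [15,27); WM=23
i=17 t=24 v=5: → [15,27); WM=24
i=18 t=21 v=1: → [15,27); WM=24
i=19 t=19 v=6: DROP (t<24-4); WM=24
i=20 t=19 v=7: DROP (t<24-4); WM=24
i=21 t=24 v=6: → [15,27); WM=24
i=22 t=25 v=3: → [15,28); WM=24

10 19 20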